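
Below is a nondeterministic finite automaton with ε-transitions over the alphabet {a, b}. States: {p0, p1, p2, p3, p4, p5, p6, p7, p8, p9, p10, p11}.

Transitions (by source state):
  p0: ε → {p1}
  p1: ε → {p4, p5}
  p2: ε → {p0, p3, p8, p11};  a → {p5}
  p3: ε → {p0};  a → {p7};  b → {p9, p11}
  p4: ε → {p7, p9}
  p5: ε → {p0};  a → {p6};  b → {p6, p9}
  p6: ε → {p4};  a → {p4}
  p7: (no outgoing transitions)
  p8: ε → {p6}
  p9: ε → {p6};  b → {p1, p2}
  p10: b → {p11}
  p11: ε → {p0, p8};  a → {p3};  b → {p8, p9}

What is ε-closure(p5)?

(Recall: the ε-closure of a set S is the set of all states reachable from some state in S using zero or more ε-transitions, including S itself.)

{p0, p1, p4, p5, p6, p7, p9}

Start with {p5}.
From p5 via ε: add p0.
From p0 via ε: add p1.
From p1 via ε: add p4.
From p4 via ε: add p7, p9.
From p9 via ε: add p6.
No new states can be added; the closed set is {p0, p1, p4, p5, p6, p7, p9}.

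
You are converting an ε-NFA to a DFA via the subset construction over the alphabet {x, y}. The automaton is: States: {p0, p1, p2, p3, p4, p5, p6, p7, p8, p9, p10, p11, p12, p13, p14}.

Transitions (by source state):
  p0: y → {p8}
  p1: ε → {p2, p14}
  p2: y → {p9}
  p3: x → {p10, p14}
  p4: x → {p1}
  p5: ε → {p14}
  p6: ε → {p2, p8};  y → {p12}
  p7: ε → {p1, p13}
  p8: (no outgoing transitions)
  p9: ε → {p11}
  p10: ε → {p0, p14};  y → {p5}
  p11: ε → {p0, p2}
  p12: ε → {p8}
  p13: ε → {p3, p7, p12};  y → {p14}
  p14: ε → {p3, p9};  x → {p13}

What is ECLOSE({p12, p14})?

Start with {p12, p14}.
From p12 via ε: add p8.
From p14 via ε: add p3, p9.
From p9 via ε: add p11.
From p11 via ε: add p0, p2.
No new states can be added; the closed set is {p0, p2, p3, p8, p9, p11, p12, p14}.

{p0, p2, p3, p8, p9, p11, p12, p14}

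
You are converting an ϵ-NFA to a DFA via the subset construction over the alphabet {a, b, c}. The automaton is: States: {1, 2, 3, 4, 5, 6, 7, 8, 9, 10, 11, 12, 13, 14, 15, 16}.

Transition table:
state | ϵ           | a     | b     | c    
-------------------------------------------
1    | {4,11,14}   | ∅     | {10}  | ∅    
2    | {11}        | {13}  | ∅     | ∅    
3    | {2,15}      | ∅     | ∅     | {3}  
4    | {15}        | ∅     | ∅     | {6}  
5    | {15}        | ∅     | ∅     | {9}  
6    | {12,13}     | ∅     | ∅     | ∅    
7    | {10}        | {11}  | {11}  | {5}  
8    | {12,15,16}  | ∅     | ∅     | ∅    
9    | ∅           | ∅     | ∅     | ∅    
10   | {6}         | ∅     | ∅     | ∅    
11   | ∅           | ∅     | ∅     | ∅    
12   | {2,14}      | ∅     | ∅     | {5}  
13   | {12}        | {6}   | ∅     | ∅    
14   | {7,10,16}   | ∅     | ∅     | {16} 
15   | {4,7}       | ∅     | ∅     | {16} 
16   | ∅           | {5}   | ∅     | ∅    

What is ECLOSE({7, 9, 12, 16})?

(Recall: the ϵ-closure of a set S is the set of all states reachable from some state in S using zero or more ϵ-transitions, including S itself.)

Start with {7, 9, 12, 16}.
From 7 via ϵ: add 10.
From 12 via ϵ: add 2, 14.
From 2 via ϵ: add 11.
From 10 via ϵ: add 6.
From 6 via ϵ: add 13.
No new states can be added; the closed set is {2, 6, 7, 9, 10, 11, 12, 13, 14, 16}.

{2, 6, 7, 9, 10, 11, 12, 13, 14, 16}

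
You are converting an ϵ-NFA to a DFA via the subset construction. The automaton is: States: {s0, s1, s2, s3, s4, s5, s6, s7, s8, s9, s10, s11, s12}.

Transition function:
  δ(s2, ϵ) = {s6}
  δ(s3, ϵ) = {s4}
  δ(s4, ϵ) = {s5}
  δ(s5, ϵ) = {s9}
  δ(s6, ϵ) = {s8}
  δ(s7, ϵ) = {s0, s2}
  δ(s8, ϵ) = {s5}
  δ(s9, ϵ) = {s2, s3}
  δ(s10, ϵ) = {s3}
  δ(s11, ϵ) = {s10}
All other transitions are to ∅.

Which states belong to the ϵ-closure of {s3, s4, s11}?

{s2, s3, s4, s5, s6, s8, s9, s10, s11}

Start with {s3, s4, s11}.
From s4 via ϵ: add s5.
From s11 via ϵ: add s10.
From s5 via ϵ: add s9.
From s9 via ϵ: add s2.
From s2 via ϵ: add s6.
From s6 via ϵ: add s8.
No new states can be added; the closed set is {s2, s3, s4, s5, s6, s8, s9, s10, s11}.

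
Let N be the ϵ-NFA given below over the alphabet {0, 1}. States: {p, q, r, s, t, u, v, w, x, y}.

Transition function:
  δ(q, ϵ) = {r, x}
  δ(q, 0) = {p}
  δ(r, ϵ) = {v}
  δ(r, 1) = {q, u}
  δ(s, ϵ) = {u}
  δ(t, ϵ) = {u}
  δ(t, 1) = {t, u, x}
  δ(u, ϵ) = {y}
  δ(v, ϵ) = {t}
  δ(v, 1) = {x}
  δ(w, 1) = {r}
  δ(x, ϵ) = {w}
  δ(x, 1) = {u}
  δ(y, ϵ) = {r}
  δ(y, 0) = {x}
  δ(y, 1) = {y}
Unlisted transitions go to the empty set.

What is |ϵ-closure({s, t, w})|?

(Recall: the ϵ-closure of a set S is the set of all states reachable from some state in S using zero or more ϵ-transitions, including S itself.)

Start with {s, t, w}.
From s via ϵ: add u.
From u via ϵ: add y.
From y via ϵ: add r.
From r via ϵ: add v.
ϵ-closure = {r, s, t, u, v, w, y}, which has 7 states.

7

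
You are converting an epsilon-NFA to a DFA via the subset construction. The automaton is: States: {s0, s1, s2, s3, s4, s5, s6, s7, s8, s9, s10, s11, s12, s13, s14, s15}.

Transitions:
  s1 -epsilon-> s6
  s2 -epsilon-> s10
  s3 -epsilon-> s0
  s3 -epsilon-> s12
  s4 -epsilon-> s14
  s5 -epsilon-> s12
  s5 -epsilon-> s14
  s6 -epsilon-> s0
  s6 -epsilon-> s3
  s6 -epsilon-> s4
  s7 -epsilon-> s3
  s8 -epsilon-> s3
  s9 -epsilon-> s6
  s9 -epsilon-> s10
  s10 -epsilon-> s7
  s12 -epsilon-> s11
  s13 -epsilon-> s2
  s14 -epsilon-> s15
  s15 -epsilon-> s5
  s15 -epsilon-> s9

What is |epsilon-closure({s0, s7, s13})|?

Start with {s0, s7, s13}.
From s7 via epsilon: add s3.
From s13 via epsilon: add s2.
From s2 via epsilon: add s10.
From s3 via epsilon: add s12.
From s12 via epsilon: add s11.
epsilon-closure = {s0, s2, s3, s7, s10, s11, s12, s13}, which has 8 states.

8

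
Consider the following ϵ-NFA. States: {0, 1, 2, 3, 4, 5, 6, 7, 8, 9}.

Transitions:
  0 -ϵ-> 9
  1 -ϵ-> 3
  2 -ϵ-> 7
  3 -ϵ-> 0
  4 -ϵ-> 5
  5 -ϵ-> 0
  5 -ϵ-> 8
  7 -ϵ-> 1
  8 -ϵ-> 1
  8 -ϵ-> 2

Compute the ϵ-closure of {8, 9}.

{0, 1, 2, 3, 7, 8, 9}

Start with {8, 9}.
From 8 via ϵ: add 1, 2.
From 1 via ϵ: add 3.
From 2 via ϵ: add 7.
From 3 via ϵ: add 0.
No new states can be added; the closed set is {0, 1, 2, 3, 7, 8, 9}.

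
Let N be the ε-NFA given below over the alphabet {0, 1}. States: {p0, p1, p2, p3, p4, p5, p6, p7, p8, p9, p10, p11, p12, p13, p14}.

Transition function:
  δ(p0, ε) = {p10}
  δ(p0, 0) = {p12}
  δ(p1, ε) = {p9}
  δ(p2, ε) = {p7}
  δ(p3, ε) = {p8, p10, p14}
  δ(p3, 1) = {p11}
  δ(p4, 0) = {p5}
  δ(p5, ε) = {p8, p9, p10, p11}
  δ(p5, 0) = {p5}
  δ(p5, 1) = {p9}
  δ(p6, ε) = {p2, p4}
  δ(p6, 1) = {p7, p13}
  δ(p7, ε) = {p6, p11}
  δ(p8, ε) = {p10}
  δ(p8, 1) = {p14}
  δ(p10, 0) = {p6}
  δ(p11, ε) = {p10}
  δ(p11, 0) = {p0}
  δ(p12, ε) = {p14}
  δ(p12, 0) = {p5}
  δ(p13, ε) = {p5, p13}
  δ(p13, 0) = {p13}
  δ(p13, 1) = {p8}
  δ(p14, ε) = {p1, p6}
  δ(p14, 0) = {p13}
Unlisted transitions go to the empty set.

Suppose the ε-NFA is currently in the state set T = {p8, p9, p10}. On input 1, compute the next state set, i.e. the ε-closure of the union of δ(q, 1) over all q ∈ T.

{p1, p2, p4, p6, p7, p9, p10, p11, p14}

p8 on 1 → {p14}.
No 1-transition from p9, p10.
Union after reading 1: {p14}.
Now take the ε-closure:
From p14 via ε: add p1, p6.
From p1 via ε: add p9.
From p6 via ε: add p2, p4.
From p2 via ε: add p7.
From p7 via ε: add p11.
From p11 via ε: add p10.
No new states can be added; the closed set is {p1, p2, p4, p6, p7, p9, p10, p11, p14}.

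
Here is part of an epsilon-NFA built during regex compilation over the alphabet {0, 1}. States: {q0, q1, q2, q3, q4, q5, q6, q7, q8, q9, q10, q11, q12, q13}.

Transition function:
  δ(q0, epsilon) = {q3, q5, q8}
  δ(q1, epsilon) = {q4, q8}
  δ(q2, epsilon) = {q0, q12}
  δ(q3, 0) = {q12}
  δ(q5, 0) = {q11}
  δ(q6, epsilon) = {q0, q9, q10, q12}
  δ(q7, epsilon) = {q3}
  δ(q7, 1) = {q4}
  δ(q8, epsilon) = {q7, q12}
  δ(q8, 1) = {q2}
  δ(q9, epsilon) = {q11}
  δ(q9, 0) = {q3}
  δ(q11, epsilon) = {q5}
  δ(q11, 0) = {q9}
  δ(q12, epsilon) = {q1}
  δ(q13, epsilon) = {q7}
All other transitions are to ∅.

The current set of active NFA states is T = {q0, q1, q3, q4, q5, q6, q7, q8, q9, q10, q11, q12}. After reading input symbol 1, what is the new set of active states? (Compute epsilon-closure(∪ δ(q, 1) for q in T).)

q7 on 1 → {q4}.
q8 on 1 → {q2}.
No 1-transition from q0, q1, q3, q4, q5, q6, q9, q10, q11, q12.
Union after reading 1: {q2, q4}.
Now take the epsilon-closure:
From q2 via epsilon: add q0, q12.
From q0 via epsilon: add q3, q5, q8.
From q12 via epsilon: add q1.
From q8 via epsilon: add q7.
No new states can be added; the closed set is {q0, q1, q2, q3, q4, q5, q7, q8, q12}.

{q0, q1, q2, q3, q4, q5, q7, q8, q12}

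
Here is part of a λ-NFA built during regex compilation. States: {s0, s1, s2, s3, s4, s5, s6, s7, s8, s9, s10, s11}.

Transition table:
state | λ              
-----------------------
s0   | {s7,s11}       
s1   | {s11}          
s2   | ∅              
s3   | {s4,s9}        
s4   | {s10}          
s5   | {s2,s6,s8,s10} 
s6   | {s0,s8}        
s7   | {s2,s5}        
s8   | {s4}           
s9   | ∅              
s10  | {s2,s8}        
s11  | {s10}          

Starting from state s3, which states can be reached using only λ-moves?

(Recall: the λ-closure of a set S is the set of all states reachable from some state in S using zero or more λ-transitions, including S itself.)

{s2, s3, s4, s8, s9, s10}

Start with {s3}.
From s3 via λ: add s4, s9.
From s4 via λ: add s10.
From s10 via λ: add s2, s8.
No new states can be added; the closed set is {s2, s3, s4, s8, s9, s10}.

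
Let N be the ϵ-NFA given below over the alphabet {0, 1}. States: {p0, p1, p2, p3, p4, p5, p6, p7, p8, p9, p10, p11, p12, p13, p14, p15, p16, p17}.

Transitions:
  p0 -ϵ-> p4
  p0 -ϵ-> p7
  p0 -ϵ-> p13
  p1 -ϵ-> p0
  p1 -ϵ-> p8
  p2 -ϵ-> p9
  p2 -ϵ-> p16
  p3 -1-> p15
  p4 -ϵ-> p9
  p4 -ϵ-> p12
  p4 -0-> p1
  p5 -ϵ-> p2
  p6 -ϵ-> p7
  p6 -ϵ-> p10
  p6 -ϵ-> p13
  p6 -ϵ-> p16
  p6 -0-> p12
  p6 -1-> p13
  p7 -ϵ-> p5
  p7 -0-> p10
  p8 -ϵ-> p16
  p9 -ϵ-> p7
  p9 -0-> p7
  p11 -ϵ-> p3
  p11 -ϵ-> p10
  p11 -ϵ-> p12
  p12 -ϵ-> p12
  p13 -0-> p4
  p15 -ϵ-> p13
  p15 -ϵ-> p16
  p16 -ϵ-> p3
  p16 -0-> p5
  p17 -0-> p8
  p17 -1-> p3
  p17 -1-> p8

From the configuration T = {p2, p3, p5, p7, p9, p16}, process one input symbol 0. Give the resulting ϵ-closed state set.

p7 on 0 → {p10}.
p9 on 0 → {p7}.
p16 on 0 → {p5}.
No 0-transition from p2, p3, p5.
Union after reading 0: {p5, p7, p10}.
Now take the ϵ-closure:
From p5 via ϵ: add p2.
From p2 via ϵ: add p9, p16.
From p16 via ϵ: add p3.
No new states can be added; the closed set is {p2, p3, p5, p7, p9, p10, p16}.

{p2, p3, p5, p7, p9, p10, p16}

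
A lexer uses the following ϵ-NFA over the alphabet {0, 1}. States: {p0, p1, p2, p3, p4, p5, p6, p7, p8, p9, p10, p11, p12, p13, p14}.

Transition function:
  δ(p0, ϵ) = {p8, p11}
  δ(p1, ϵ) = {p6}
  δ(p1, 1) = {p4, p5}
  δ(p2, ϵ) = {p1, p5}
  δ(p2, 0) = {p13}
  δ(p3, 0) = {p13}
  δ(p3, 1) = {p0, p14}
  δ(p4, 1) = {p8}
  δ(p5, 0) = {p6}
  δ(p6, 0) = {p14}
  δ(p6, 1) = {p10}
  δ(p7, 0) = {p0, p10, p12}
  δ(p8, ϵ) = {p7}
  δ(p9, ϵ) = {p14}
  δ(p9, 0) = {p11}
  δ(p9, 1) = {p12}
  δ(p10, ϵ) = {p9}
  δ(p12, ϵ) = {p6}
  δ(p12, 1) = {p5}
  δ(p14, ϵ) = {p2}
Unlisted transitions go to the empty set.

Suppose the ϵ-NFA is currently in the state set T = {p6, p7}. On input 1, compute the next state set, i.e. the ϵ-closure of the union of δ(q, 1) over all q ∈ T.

{p1, p2, p5, p6, p9, p10, p14}

p6 on 1 → {p10}.
No 1-transition from p7.
Union after reading 1: {p10}.
Now take the ϵ-closure:
From p10 via ϵ: add p9.
From p9 via ϵ: add p14.
From p14 via ϵ: add p2.
From p2 via ϵ: add p1, p5.
From p1 via ϵ: add p6.
No new states can be added; the closed set is {p1, p2, p5, p6, p9, p10, p14}.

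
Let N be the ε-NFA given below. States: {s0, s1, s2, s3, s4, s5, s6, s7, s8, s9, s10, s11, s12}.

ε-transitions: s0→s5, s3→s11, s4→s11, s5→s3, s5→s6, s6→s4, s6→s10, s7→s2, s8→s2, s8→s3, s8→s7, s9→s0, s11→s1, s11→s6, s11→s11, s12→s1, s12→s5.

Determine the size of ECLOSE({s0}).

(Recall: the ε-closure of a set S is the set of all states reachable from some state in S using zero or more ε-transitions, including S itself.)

8

Start with {s0}.
From s0 via ε: add s5.
From s5 via ε: add s3, s6.
From s3 via ε: add s11.
From s6 via ε: add s4, s10.
From s11 via ε: add s1.
ε-closure = {s0, s1, s3, s4, s5, s6, s10, s11}, which has 8 states.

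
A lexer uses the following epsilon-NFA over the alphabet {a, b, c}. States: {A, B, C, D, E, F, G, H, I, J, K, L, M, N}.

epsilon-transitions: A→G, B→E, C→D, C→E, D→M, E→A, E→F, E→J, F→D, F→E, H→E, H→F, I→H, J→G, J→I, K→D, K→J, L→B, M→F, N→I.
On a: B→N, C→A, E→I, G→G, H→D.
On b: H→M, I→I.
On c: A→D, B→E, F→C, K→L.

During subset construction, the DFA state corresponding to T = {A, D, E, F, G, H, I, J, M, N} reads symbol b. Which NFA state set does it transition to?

{A, D, E, F, G, H, I, J, M}

H on b → {M}.
I on b → {I}.
No b-transition from A, D, E, F, G, J, M, N.
Union after reading b: {I, M}.
Now take the epsilon-closure:
From I via epsilon: add H.
From M via epsilon: add F.
From F via epsilon: add D, E.
From E via epsilon: add A, J.
From A via epsilon: add G.
No new states can be added; the closed set is {A, D, E, F, G, H, I, J, M}.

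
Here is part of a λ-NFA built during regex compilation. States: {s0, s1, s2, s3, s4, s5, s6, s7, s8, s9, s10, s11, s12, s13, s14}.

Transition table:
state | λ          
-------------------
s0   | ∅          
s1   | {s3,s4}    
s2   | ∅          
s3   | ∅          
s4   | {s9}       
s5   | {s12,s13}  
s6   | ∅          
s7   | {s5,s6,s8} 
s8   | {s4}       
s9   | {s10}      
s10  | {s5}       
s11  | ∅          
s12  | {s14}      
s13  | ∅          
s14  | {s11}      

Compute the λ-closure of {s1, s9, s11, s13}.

Start with {s1, s9, s11, s13}.
From s1 via λ: add s3, s4.
From s9 via λ: add s10.
From s10 via λ: add s5.
From s5 via λ: add s12.
From s12 via λ: add s14.
No new states can be added; the closed set is {s1, s3, s4, s5, s9, s10, s11, s12, s13, s14}.

{s1, s3, s4, s5, s9, s10, s11, s12, s13, s14}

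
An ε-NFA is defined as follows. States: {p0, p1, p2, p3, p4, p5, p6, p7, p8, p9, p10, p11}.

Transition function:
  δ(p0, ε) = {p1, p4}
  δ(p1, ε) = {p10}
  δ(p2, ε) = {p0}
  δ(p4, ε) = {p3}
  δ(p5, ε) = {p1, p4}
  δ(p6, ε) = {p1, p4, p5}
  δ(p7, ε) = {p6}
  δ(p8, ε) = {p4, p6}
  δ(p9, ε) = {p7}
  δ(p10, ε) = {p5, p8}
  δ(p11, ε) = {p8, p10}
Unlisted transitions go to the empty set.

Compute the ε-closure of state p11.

{p1, p3, p4, p5, p6, p8, p10, p11}

Start with {p11}.
From p11 via ε: add p8, p10.
From p8 via ε: add p4, p6.
From p10 via ε: add p5.
From p4 via ε: add p3.
From p5 via ε: add p1.
No new states can be added; the closed set is {p1, p3, p4, p5, p6, p8, p10, p11}.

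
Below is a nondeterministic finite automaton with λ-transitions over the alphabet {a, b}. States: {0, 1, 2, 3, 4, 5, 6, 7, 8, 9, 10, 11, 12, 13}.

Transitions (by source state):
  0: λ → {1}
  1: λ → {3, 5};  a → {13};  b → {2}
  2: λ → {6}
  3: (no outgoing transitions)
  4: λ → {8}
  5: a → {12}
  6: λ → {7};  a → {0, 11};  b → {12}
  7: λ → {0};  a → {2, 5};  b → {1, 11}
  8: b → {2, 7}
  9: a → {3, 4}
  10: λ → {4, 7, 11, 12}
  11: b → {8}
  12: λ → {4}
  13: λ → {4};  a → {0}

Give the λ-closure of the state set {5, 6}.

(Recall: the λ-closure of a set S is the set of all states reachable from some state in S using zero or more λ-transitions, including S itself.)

Start with {5, 6}.
From 6 via λ: add 7.
From 7 via λ: add 0.
From 0 via λ: add 1.
From 1 via λ: add 3.
No new states can be added; the closed set is {0, 1, 3, 5, 6, 7}.

{0, 1, 3, 5, 6, 7}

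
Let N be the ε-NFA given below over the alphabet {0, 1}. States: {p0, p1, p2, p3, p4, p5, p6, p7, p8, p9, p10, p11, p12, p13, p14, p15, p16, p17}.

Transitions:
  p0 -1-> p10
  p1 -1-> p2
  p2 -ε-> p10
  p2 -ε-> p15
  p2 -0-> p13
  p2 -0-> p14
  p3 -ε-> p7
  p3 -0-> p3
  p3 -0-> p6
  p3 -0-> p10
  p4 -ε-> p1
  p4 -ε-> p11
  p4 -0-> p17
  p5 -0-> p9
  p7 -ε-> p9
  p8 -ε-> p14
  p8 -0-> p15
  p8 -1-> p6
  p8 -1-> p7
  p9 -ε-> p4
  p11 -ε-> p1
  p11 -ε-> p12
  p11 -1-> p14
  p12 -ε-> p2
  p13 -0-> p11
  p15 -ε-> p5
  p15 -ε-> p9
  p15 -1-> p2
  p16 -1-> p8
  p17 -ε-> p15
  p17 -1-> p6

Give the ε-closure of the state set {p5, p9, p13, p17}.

Start with {p5, p9, p13, p17}.
From p9 via ε: add p4.
From p17 via ε: add p15.
From p4 via ε: add p1, p11.
From p11 via ε: add p12.
From p12 via ε: add p2.
From p2 via ε: add p10.
No new states can be added; the closed set is {p1, p2, p4, p5, p9, p10, p11, p12, p13, p15, p17}.

{p1, p2, p4, p5, p9, p10, p11, p12, p13, p15, p17}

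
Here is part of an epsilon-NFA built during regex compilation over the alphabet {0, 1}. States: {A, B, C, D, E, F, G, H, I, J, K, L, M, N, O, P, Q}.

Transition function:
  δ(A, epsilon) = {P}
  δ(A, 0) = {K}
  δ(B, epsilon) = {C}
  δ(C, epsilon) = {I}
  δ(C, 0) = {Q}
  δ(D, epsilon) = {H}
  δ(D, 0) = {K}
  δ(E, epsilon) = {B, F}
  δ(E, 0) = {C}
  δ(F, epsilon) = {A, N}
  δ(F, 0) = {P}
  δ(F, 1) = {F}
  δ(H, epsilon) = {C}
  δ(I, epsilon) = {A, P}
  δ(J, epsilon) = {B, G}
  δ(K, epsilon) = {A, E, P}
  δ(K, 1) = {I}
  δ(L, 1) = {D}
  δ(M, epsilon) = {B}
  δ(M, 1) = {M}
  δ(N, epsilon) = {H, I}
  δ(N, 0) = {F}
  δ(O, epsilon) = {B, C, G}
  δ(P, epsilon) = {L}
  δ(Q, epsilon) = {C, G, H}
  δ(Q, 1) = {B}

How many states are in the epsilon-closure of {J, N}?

10

Start with {J, N}.
From J via epsilon: add B, G.
From N via epsilon: add H, I.
From B via epsilon: add C.
From I via epsilon: add A, P.
From P via epsilon: add L.
epsilon-closure = {A, B, C, G, H, I, J, L, N, P}, which has 10 states.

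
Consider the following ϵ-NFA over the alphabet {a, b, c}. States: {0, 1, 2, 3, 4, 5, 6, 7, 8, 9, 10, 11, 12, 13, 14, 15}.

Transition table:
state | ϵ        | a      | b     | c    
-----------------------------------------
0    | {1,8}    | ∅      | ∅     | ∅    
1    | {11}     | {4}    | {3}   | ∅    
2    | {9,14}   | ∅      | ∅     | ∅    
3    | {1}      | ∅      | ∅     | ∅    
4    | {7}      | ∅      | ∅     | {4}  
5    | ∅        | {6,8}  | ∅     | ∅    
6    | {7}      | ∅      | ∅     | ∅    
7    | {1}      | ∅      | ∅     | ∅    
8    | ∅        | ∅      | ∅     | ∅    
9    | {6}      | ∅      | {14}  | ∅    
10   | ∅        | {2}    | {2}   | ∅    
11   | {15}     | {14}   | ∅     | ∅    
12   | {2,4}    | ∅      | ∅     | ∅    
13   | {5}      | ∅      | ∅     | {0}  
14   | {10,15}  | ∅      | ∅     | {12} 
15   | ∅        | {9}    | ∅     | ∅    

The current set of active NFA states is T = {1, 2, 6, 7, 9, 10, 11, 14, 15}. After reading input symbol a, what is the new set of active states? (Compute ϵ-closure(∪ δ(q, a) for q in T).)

1 on a → {4}.
10 on a → {2}.
11 on a → {14}.
15 on a → {9}.
No a-transition from 2, 6, 7, 9, 14.
Union after reading a: {2, 4, 9, 14}.
Now take the ϵ-closure:
From 4 via ϵ: add 7.
From 9 via ϵ: add 6.
From 14 via ϵ: add 10, 15.
From 7 via ϵ: add 1.
From 1 via ϵ: add 11.
No new states can be added; the closed set is {1, 2, 4, 6, 7, 9, 10, 11, 14, 15}.

{1, 2, 4, 6, 7, 9, 10, 11, 14, 15}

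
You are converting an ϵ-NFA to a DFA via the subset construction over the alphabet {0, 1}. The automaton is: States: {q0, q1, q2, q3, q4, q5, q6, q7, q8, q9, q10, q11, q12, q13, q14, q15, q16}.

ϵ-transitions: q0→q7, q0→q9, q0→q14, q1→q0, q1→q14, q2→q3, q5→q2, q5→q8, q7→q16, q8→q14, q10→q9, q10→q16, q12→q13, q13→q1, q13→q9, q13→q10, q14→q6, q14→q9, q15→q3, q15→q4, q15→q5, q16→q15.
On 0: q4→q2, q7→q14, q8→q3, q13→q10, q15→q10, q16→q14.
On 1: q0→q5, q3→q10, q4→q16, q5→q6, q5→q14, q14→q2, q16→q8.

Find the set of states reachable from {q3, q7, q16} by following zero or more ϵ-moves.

Start with {q3, q7, q16}.
From q16 via ϵ: add q15.
From q15 via ϵ: add q4, q5.
From q5 via ϵ: add q2, q8.
From q8 via ϵ: add q14.
From q14 via ϵ: add q6, q9.
No new states can be added; the closed set is {q2, q3, q4, q5, q6, q7, q8, q9, q14, q15, q16}.

{q2, q3, q4, q5, q6, q7, q8, q9, q14, q15, q16}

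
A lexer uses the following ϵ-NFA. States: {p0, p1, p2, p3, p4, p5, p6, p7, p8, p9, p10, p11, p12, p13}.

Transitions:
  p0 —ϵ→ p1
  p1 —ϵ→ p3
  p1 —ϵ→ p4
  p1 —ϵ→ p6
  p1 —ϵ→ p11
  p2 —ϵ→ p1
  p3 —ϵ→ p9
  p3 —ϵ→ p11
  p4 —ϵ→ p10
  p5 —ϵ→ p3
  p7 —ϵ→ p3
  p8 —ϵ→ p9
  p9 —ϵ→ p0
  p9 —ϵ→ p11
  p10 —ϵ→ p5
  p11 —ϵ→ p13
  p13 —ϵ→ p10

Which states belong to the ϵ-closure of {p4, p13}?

{p0, p1, p3, p4, p5, p6, p9, p10, p11, p13}

Start with {p4, p13}.
From p4 via ϵ: add p10.
From p10 via ϵ: add p5.
From p5 via ϵ: add p3.
From p3 via ϵ: add p9, p11.
From p9 via ϵ: add p0.
From p0 via ϵ: add p1.
From p1 via ϵ: add p6.
No new states can be added; the closed set is {p0, p1, p3, p4, p5, p6, p9, p10, p11, p13}.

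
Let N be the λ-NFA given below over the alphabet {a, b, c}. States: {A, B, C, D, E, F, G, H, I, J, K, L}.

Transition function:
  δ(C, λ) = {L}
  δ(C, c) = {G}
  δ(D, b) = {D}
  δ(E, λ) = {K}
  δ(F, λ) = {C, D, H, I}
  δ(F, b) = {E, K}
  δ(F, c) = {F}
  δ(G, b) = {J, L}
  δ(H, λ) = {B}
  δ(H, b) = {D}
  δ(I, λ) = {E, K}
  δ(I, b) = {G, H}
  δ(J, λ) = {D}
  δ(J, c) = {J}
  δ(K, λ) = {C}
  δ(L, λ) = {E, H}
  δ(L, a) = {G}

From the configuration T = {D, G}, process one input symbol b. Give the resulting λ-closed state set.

D on b → {D}.
G on b → {J, L}.
Union after reading b: {D, J, L}.
Now take the λ-closure:
From L via λ: add E, H.
From E via λ: add K.
From H via λ: add B.
From K via λ: add C.
No new states can be added; the closed set is {B, C, D, E, H, J, K, L}.

{B, C, D, E, H, J, K, L}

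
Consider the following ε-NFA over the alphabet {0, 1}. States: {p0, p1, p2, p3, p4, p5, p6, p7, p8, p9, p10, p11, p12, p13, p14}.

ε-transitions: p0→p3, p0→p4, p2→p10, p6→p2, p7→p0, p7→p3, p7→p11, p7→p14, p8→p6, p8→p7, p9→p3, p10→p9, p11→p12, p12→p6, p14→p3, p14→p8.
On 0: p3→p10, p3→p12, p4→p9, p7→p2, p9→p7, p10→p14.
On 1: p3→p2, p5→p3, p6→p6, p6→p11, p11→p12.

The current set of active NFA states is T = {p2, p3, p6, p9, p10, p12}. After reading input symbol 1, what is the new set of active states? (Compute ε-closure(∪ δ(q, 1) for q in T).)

p3 on 1 → {p2}.
p6 on 1 → {p6, p11}.
No 1-transition from p2, p9, p10, p12.
Union after reading 1: {p2, p6, p11}.
Now take the ε-closure:
From p2 via ε: add p10.
From p11 via ε: add p12.
From p10 via ε: add p9.
From p9 via ε: add p3.
No new states can be added; the closed set is {p2, p3, p6, p9, p10, p11, p12}.

{p2, p3, p6, p9, p10, p11, p12}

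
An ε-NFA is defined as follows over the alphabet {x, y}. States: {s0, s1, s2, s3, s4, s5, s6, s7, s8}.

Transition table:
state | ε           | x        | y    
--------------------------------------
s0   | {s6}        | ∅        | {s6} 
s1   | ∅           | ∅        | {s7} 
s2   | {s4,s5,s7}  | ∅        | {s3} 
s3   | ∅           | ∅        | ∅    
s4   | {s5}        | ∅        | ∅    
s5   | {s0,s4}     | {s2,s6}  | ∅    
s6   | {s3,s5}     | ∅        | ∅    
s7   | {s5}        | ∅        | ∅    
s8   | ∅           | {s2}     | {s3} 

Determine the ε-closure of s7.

{s0, s3, s4, s5, s6, s7}

Start with {s7}.
From s7 via ε: add s5.
From s5 via ε: add s0, s4.
From s0 via ε: add s6.
From s6 via ε: add s3.
No new states can be added; the closed set is {s0, s3, s4, s5, s6, s7}.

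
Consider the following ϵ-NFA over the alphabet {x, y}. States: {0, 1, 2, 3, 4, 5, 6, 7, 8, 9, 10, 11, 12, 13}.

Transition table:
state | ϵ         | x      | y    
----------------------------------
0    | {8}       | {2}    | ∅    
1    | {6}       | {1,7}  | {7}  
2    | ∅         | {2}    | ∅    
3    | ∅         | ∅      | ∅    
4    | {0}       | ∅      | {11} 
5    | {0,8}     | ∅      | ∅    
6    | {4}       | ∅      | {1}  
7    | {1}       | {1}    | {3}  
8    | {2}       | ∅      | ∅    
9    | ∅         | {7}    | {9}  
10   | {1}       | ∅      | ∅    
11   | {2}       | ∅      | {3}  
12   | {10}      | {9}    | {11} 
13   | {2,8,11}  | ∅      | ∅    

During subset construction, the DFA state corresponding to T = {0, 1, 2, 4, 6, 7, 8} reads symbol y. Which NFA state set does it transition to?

{0, 1, 2, 3, 4, 6, 7, 8, 11}

1 on y → {7}.
4 on y → {11}.
6 on y → {1}.
7 on y → {3}.
No y-transition from 0, 2, 8.
Union after reading y: {1, 3, 7, 11}.
Now take the ϵ-closure:
From 1 via ϵ: add 6.
From 11 via ϵ: add 2.
From 6 via ϵ: add 4.
From 4 via ϵ: add 0.
From 0 via ϵ: add 8.
No new states can be added; the closed set is {0, 1, 2, 3, 4, 6, 7, 8, 11}.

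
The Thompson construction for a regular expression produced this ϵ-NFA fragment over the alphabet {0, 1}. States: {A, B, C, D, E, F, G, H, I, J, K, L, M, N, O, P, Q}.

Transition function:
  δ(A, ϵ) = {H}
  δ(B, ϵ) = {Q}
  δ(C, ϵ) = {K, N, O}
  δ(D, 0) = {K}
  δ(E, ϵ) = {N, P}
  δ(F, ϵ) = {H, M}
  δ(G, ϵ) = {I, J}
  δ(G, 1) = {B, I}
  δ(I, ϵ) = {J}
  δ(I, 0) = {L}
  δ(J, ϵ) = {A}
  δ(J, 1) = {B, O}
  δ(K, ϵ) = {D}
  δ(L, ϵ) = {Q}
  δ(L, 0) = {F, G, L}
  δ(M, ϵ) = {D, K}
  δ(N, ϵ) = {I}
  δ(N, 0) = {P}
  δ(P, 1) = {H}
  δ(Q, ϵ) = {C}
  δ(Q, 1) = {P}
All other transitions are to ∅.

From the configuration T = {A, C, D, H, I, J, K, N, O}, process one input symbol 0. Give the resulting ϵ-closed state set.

{A, C, D, H, I, J, K, L, N, O, P, Q}

D on 0 → {K}.
I on 0 → {L}.
N on 0 → {P}.
No 0-transition from A, C, H, J, K, O.
Union after reading 0: {K, L, P}.
Now take the ϵ-closure:
From K via ϵ: add D.
From L via ϵ: add Q.
From Q via ϵ: add C.
From C via ϵ: add N, O.
From N via ϵ: add I.
From I via ϵ: add J.
From J via ϵ: add A.
From A via ϵ: add H.
No new states can be added; the closed set is {A, C, D, H, I, J, K, L, N, O, P, Q}.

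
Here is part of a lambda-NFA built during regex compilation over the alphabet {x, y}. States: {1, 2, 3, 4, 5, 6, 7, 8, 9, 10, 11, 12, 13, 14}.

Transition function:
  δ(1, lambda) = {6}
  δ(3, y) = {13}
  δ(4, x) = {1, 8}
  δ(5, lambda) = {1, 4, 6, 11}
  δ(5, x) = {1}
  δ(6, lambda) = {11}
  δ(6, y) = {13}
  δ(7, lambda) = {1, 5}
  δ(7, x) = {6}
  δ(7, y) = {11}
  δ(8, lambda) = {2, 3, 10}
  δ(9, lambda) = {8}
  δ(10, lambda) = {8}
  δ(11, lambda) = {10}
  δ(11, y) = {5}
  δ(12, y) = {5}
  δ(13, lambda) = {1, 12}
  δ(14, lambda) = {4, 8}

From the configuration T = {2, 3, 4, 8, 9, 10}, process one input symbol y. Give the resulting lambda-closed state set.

3 on y → {13}.
No y-transition from 2, 4, 8, 9, 10.
Union after reading y: {13}.
Now take the lambda-closure:
From 13 via lambda: add 1, 12.
From 1 via lambda: add 6.
From 6 via lambda: add 11.
From 11 via lambda: add 10.
From 10 via lambda: add 8.
From 8 via lambda: add 2, 3.
No new states can be added; the closed set is {1, 2, 3, 6, 8, 10, 11, 12, 13}.

{1, 2, 3, 6, 8, 10, 11, 12, 13}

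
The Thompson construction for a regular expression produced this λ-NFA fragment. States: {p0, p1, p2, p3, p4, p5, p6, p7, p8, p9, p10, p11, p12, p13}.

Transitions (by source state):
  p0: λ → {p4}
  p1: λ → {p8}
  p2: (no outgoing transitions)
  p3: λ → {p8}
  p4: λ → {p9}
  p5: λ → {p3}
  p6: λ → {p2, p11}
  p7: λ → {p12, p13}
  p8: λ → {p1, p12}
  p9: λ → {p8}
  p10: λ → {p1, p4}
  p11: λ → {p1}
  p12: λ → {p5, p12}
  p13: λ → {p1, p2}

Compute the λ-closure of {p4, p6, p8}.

{p1, p2, p3, p4, p5, p6, p8, p9, p11, p12}

Start with {p4, p6, p8}.
From p4 via λ: add p9.
From p6 via λ: add p2, p11.
From p8 via λ: add p1, p12.
From p12 via λ: add p5.
From p5 via λ: add p3.
No new states can be added; the closed set is {p1, p2, p3, p4, p5, p6, p8, p9, p11, p12}.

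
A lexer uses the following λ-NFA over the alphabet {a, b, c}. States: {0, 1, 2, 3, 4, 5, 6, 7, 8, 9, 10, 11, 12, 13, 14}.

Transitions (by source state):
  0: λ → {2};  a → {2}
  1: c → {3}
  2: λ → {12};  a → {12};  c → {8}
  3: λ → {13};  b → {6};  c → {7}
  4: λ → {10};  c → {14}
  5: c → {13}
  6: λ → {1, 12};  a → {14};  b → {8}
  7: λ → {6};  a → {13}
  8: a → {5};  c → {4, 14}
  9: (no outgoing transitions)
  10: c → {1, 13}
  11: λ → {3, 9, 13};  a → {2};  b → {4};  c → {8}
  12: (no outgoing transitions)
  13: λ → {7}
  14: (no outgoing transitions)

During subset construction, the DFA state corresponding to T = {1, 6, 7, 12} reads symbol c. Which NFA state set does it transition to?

{1, 3, 6, 7, 12, 13}

1 on c → {3}.
No c-transition from 6, 7, 12.
Union after reading c: {3}.
Now take the λ-closure:
From 3 via λ: add 13.
From 13 via λ: add 7.
From 7 via λ: add 6.
From 6 via λ: add 1, 12.
No new states can be added; the closed set is {1, 3, 6, 7, 12, 13}.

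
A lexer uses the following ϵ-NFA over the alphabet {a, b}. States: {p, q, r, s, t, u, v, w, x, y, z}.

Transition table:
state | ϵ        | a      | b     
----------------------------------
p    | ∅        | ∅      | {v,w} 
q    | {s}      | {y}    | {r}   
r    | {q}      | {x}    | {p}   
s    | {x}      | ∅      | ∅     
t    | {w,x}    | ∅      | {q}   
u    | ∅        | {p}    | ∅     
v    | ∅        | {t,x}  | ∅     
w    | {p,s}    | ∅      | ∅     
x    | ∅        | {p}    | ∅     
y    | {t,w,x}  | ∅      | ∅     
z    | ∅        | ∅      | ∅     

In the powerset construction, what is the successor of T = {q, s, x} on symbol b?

q on b → {r}.
No b-transition from s, x.
Union after reading b: {r}.
Now take the ϵ-closure:
From r via ϵ: add q.
From q via ϵ: add s.
From s via ϵ: add x.
No new states can be added; the closed set is {q, r, s, x}.

{q, r, s, x}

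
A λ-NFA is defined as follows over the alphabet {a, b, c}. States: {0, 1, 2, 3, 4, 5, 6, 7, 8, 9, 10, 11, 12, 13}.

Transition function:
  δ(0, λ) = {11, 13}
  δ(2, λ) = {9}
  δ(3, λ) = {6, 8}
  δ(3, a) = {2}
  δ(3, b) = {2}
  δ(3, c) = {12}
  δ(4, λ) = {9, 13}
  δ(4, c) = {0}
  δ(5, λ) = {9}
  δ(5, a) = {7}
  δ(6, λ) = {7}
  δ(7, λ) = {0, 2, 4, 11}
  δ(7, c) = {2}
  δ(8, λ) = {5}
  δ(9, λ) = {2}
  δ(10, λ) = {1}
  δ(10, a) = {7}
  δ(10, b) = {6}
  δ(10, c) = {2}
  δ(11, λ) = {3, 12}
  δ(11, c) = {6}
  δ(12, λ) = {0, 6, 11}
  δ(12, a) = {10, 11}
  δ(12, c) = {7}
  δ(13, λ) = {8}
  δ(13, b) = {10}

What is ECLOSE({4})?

Start with {4}.
From 4 via λ: add 9, 13.
From 9 via λ: add 2.
From 13 via λ: add 8.
From 8 via λ: add 5.
No new states can be added; the closed set is {2, 4, 5, 8, 9, 13}.

{2, 4, 5, 8, 9, 13}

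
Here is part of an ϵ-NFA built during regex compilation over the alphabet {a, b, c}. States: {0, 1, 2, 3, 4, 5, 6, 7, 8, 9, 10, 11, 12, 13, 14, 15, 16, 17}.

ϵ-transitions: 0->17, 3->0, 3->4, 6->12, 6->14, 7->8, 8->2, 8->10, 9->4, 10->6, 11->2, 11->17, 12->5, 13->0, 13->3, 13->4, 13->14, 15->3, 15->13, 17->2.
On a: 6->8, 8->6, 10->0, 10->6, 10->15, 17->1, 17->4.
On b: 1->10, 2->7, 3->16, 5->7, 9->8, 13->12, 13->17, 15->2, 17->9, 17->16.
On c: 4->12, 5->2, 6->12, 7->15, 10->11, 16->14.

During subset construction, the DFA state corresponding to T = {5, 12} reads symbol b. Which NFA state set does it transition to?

5 on b → {7}.
No b-transition from 12.
Union after reading b: {7}.
Now take the ϵ-closure:
From 7 via ϵ: add 8.
From 8 via ϵ: add 2, 10.
From 10 via ϵ: add 6.
From 6 via ϵ: add 12, 14.
From 12 via ϵ: add 5.
No new states can be added; the closed set is {2, 5, 6, 7, 8, 10, 12, 14}.

{2, 5, 6, 7, 8, 10, 12, 14}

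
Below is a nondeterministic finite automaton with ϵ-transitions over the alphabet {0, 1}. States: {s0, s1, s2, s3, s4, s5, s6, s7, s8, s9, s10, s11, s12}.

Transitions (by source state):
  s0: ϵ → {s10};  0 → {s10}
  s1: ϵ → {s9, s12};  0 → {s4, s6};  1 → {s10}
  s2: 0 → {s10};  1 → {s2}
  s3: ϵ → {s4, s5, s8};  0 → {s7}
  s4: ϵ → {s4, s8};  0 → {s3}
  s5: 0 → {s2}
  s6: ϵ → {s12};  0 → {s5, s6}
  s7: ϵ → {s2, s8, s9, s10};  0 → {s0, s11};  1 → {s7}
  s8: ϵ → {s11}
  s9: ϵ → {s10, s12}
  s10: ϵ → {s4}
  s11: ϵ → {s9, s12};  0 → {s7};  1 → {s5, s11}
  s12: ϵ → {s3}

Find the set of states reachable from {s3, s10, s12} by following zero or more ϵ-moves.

Start with {s3, s10, s12}.
From s3 via ϵ: add s4, s5, s8.
From s8 via ϵ: add s11.
From s11 via ϵ: add s9.
No new states can be added; the closed set is {s3, s4, s5, s8, s9, s10, s11, s12}.

{s3, s4, s5, s8, s9, s10, s11, s12}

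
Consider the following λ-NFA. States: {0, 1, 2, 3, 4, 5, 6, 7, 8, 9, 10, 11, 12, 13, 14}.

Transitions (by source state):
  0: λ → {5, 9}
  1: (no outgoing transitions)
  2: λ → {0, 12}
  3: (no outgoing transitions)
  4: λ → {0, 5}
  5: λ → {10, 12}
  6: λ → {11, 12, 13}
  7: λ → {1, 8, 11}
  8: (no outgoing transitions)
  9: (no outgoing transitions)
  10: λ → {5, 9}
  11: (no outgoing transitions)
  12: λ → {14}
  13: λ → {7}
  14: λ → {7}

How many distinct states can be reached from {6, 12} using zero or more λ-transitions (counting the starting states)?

Start with {6, 12}.
From 6 via λ: add 11, 13.
From 12 via λ: add 14.
From 13 via λ: add 7.
From 7 via λ: add 1, 8.
λ-closure = {1, 6, 7, 8, 11, 12, 13, 14}, which has 8 states.

8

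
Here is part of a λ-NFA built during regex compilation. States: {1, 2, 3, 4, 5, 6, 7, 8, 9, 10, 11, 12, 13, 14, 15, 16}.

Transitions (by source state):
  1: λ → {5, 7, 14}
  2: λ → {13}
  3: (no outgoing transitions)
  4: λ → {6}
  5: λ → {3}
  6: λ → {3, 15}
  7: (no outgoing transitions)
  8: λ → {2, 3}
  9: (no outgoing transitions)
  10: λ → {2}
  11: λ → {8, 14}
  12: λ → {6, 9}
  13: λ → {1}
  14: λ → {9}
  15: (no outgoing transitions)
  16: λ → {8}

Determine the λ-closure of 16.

{1, 2, 3, 5, 7, 8, 9, 13, 14, 16}

Start with {16}.
From 16 via λ: add 8.
From 8 via λ: add 2, 3.
From 2 via λ: add 13.
From 13 via λ: add 1.
From 1 via λ: add 5, 7, 14.
From 14 via λ: add 9.
No new states can be added; the closed set is {1, 2, 3, 5, 7, 8, 9, 13, 14, 16}.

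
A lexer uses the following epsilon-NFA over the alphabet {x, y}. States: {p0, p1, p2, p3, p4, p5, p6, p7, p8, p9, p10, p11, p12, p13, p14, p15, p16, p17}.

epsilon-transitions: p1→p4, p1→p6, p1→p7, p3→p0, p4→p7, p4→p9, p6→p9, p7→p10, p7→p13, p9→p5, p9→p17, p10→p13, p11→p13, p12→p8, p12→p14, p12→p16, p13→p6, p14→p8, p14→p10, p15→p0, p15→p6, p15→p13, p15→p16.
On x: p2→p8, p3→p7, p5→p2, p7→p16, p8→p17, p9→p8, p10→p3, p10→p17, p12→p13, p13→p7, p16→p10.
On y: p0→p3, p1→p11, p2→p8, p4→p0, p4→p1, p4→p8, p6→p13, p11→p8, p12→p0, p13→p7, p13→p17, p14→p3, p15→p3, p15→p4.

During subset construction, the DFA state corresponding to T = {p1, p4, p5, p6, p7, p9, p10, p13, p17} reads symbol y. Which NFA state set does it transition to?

p1 on y → {p11}.
p4 on y → {p0, p1, p8}.
p6 on y → {p13}.
p13 on y → {p7, p17}.
No y-transition from p5, p7, p9, p10, p17.
Union after reading y: {p0, p1, p7, p8, p11, p13, p17}.
Now take the epsilon-closure:
From p1 via epsilon: add p4, p6.
From p7 via epsilon: add p10.
From p4 via epsilon: add p9.
From p9 via epsilon: add p5.
No new states can be added; the closed set is {p0, p1, p4, p5, p6, p7, p8, p9, p10, p11, p13, p17}.

{p0, p1, p4, p5, p6, p7, p8, p9, p10, p11, p13, p17}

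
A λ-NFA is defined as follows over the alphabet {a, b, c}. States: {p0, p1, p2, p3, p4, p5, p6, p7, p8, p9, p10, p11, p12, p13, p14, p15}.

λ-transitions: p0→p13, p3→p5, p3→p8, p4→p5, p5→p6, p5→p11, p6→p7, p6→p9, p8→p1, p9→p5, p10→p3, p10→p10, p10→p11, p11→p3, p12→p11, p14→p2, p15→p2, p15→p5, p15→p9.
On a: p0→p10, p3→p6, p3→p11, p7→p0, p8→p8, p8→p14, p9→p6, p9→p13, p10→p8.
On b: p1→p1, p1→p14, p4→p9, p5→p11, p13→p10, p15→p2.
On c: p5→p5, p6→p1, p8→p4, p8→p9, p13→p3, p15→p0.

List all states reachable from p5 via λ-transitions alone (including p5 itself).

Start with {p5}.
From p5 via λ: add p6, p11.
From p6 via λ: add p7, p9.
From p11 via λ: add p3.
From p3 via λ: add p8.
From p8 via λ: add p1.
No new states can be added; the closed set is {p1, p3, p5, p6, p7, p8, p9, p11}.

{p1, p3, p5, p6, p7, p8, p9, p11}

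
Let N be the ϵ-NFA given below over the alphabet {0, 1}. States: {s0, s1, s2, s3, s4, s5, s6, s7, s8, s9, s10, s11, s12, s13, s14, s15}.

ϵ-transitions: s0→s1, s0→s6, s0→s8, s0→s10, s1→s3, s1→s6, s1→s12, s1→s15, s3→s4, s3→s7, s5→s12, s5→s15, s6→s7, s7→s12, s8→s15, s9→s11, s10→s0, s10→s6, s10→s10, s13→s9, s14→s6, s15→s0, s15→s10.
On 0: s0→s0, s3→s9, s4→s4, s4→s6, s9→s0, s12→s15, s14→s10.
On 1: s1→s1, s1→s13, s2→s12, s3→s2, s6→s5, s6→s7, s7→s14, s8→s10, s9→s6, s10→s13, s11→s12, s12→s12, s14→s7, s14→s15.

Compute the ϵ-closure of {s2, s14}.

{s2, s6, s7, s12, s14}

Start with {s2, s14}.
From s14 via ϵ: add s6.
From s6 via ϵ: add s7.
From s7 via ϵ: add s12.
No new states can be added; the closed set is {s2, s6, s7, s12, s14}.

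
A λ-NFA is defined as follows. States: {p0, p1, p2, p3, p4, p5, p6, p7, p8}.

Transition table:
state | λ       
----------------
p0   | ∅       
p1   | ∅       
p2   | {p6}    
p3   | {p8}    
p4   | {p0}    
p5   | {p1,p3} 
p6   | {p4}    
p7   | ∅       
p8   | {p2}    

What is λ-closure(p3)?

Start with {p3}.
From p3 via λ: add p8.
From p8 via λ: add p2.
From p2 via λ: add p6.
From p6 via λ: add p4.
From p4 via λ: add p0.
No new states can be added; the closed set is {p0, p2, p3, p4, p6, p8}.

{p0, p2, p3, p4, p6, p8}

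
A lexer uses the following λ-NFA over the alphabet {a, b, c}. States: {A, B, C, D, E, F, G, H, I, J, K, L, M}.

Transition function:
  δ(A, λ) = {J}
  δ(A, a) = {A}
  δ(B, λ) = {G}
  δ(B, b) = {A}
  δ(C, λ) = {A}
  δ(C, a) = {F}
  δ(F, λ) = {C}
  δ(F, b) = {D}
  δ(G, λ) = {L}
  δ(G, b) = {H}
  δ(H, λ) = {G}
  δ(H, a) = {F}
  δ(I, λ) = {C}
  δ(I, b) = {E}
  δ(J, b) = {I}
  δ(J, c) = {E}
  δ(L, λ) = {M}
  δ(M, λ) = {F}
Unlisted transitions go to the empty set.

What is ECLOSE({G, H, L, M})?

{A, C, F, G, H, J, L, M}

Start with {G, H, L, M}.
From M via λ: add F.
From F via λ: add C.
From C via λ: add A.
From A via λ: add J.
No new states can be added; the closed set is {A, C, F, G, H, J, L, M}.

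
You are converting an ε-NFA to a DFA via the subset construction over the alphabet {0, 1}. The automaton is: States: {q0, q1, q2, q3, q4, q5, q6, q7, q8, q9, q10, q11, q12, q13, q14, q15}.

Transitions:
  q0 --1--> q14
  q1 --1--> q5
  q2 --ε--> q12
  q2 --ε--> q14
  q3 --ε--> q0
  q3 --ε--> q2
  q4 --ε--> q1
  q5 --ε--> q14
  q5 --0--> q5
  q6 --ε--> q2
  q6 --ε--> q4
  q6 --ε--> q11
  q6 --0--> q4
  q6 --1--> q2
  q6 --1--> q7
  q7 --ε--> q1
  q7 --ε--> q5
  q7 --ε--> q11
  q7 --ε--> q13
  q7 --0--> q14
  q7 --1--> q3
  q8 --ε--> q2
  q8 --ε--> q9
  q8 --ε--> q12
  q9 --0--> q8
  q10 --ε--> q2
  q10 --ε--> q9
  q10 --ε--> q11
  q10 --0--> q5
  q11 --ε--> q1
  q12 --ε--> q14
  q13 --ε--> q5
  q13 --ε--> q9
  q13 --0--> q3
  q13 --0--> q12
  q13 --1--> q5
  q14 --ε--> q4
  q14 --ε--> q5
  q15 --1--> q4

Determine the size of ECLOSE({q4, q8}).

8

Start with {q4, q8}.
From q4 via ε: add q1.
From q8 via ε: add q2, q9, q12.
From q2 via ε: add q14.
From q14 via ε: add q5.
ε-closure = {q1, q2, q4, q5, q8, q9, q12, q14}, which has 8 states.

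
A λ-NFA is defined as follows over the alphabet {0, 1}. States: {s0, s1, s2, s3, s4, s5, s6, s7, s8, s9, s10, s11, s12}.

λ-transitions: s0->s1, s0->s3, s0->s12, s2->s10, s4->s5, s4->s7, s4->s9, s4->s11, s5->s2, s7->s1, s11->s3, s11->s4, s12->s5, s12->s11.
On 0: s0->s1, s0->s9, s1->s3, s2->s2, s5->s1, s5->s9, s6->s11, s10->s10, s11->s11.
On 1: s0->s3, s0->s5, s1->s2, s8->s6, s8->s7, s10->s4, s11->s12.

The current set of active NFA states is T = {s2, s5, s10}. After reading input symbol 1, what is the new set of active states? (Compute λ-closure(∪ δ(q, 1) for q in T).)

{s1, s2, s3, s4, s5, s7, s9, s10, s11}

s10 on 1 → {s4}.
No 1-transition from s2, s5.
Union after reading 1: {s4}.
Now take the λ-closure:
From s4 via λ: add s5, s7, s9, s11.
From s5 via λ: add s2.
From s7 via λ: add s1.
From s11 via λ: add s3.
From s2 via λ: add s10.
No new states can be added; the closed set is {s1, s2, s3, s4, s5, s7, s9, s10, s11}.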